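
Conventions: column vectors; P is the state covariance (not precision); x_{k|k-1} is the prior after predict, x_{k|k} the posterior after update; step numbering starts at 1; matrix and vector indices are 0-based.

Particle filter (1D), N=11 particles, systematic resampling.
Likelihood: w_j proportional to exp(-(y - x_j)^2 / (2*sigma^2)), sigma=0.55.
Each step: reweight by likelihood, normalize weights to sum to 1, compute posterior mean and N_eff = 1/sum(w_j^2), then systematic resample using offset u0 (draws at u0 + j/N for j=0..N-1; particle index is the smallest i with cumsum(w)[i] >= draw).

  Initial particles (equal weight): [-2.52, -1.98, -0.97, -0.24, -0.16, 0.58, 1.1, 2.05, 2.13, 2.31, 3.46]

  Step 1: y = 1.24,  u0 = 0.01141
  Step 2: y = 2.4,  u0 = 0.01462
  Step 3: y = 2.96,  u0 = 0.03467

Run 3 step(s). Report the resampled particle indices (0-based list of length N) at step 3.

step 1: w=[0.0000, 0.0000, 0.0001, 0.0117, 0.0172, 0.2135, 0.4246, 0.1483, 0.1184, 0.0661, 0.0001]  mean=1.2944  Neff=3.7504  idx=[3, 5, 5, 6, 6, 6, 6, 6, 7, 8, 8]
step 2: w=[0.0000, 0.0014, 0.0014, 0.0211, 0.0211, 0.0211, 0.0211, 0.0211, 0.2812, 0.3052, 0.3052]  mean=1.9945  Neff=3.7360  idx=[3, 7, 8, 8, 8, 9, 9, 9, 10, 10, 10]
step 3: w=[0.0012, 0.0012, 0.0945, 0.0945, 0.0945, 0.1190, 0.1190, 0.1190, 0.1190, 0.1190, 0.1190]  mean=2.1048  Neff=8.9471  idx=[2, 3, 4, 5, 5, 6, 7, 8, 8, 9, 10]

resampled_idx = [2, 3, 4, 5, 5, 6, 7, 8, 8, 9, 10]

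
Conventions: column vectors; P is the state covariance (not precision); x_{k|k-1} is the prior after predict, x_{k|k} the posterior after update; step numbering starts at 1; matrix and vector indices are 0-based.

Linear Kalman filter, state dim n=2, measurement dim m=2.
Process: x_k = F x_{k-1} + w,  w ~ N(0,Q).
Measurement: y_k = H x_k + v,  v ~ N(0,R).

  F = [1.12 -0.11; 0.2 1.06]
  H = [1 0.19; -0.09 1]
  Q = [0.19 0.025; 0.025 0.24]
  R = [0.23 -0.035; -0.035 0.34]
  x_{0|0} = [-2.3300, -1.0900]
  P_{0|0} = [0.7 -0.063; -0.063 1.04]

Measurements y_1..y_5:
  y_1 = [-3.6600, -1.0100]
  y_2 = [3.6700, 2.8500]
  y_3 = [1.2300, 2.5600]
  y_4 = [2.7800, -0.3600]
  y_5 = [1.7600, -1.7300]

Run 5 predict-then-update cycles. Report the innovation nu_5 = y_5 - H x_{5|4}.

innov = [-0.4884, -3.1549]

step 1: x^-=[-2.4897, -1.6214]  P^-=[1.0962 -0.0129; -0.0129 1.4098]  S=[1.3722 0.1216; 0.1216 1.7610]  K=[0.8076 -0.1191; 0.1156 0.7933]  nu=[-0.8622, 0.3873]  x^+=[-3.2322, -1.4138]  P^+=[0.1996 -0.0508; -0.0508 0.2611]
step 2: x^-=[-3.4645, -2.1451]  P^-=[0.4560 -0.0199; -0.0199 0.5198]  S=[0.6972 0.0031; 0.0031 0.8671]  K=[0.6490 -0.0727; 0.1104 0.6012]  nu=[7.5421, 4.6832]  x^+=[1.0897, 1.5027]  P^+=[0.1581 -0.0332; -0.0332 0.1975]
step 3: x^-=[1.0551, 1.8108]  P^-=[0.3989 -0.0013; -0.0013 0.4542]  S=[0.6448 0.0141; 0.0141 0.7977]  K=[0.6195 -0.0576; 0.1194 0.5674]  nu=[-0.1692, 0.8441]  x^+=[0.9017, 2.2696]  P^+=[0.1498 -0.0278; -0.0278 0.1863]
step 4: x^-=[0.7602, 2.5862]  P^-=[0.3870 0.0045; 0.0045 0.4435]  S=[0.6347 0.0188; 0.0188 0.7858]  K=[0.6126 -0.0533; 0.1232 0.5609]  nu=[1.5284, -2.8777]  x^+=[1.8500, 1.1603]  P^+=[0.1478 -0.0263; -0.0263 0.1840]
step 5: x^-=[1.9444, 1.5999]  P^-=[0.3841 0.0060; 0.0060 0.4415]  S=[0.6323 0.0203; 0.0203 0.7836]  K=[0.6109 -0.0522; 0.1243 0.5596]  nu=[-0.4884, -3.1549]  x^+=[1.8108, -0.2263]  P^+=[0.1472 -0.0259; -0.0259 0.1836]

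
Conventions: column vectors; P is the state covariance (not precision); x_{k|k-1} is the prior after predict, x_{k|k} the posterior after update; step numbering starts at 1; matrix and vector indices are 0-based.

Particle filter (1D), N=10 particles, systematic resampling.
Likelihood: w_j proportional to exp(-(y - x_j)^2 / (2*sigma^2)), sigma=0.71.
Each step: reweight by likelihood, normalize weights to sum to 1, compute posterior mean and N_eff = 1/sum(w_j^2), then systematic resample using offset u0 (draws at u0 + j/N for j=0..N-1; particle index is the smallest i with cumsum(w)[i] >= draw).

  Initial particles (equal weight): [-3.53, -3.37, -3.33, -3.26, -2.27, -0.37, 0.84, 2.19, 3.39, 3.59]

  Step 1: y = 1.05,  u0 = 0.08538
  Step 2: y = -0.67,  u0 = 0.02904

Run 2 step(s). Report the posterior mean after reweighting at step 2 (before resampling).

step 1: w=[0.0000, 0.0000, 0.0000, 0.0000, 0.0000, 0.0985, 0.6966, 0.2005, 0.0032, 0.0012]  mean=1.0029  Neff=1.8686  idx=[5, 6, 6, 6, 6, 6, 6, 6, 7, 7]
step 2: w=[0.5562, 0.0634, 0.0634, 0.0634, 0.0634, 0.0634, 0.0634, 0.0634, 0.0002, 0.0002]  mean=0.1675  Neff=2.9638  idx=[0, 0, 0, 0, 0, 0, 2, 3, 5, 6]

post_mean = 0.1675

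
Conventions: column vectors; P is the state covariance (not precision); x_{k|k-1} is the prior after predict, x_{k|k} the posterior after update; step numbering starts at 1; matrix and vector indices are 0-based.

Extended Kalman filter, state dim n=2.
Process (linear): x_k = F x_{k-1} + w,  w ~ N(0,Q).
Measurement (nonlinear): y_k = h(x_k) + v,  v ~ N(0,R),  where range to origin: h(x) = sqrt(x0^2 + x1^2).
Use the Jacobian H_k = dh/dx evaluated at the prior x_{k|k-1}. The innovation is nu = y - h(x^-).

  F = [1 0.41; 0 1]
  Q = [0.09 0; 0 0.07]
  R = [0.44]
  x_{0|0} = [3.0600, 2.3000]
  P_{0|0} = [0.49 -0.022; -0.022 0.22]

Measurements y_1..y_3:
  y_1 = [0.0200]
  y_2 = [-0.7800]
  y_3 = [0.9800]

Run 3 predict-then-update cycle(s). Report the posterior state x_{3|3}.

step 1: x^-=[4.0030, 2.3000]  P^-=[0.5989 0.0682; 0.0682 0.2900]  H_jac=[0.8671 0.4982]  S=[1.0212]  K=[0.5418; 0.1994]  nu=[-4.5967]  x^+=[1.5124, 1.3835]  P^+=[0.2992 -0.0421; -0.0421 0.2494]
step 2: x^-=[2.0796, 1.3835]  P^-=[0.3965 0.0601; 0.0601 0.3194]  H_jac=[0.8326 0.5539]  S=[0.8683]  K=[0.4186; 0.2614]  nu=[-3.2778]  x^+=[0.7076, 0.5267]  P^+=[0.2444 -0.0349; -0.0349 0.2601]
step 3: x^-=[0.9236, 0.5267]  P^-=[0.3495 0.0718; 0.0718 0.3301]  H_jac=[0.8687 0.4954]  S=[0.8465]  K=[0.4007; 0.2668]  nu=[-0.0832]  x^+=[0.8902, 0.5045]  P^+=[0.2136 -0.0187; -0.0187 0.2698]

x_post = [0.8902, 0.5045]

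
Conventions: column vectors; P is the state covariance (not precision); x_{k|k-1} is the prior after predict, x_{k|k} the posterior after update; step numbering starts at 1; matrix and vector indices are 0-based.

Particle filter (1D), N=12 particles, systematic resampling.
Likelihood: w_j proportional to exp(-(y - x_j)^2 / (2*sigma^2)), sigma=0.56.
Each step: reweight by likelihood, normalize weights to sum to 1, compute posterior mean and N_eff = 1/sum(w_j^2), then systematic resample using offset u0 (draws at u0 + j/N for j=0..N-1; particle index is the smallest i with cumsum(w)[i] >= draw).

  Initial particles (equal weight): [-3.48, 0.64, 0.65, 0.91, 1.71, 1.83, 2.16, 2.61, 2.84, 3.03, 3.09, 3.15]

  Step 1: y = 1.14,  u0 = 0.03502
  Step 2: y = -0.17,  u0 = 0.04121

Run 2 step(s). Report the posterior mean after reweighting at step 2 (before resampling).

step 1: w=[0.0000, 0.1877, 0.1907, 0.2570, 0.1666, 0.1309, 0.0532, 0.0089, 0.0028, 0.0009, 0.0007, 0.0004]  mean=1.1550  Neff=5.3906  idx=[1, 1, 2, 2, 2, 3, 3, 3, 4, 4, 5, 6]
step 2: w=[0.1593, 0.1593, 0.1552, 0.1552, 0.1552, 0.0706, 0.0706, 0.0706, 0.0016, 0.0016, 0.0008, 0.0001]  mean=0.7063  Neff=7.2492  idx=[0, 0, 1, 1, 2, 2, 3, 3, 4, 5, 6, 7]

post_mean = 0.7063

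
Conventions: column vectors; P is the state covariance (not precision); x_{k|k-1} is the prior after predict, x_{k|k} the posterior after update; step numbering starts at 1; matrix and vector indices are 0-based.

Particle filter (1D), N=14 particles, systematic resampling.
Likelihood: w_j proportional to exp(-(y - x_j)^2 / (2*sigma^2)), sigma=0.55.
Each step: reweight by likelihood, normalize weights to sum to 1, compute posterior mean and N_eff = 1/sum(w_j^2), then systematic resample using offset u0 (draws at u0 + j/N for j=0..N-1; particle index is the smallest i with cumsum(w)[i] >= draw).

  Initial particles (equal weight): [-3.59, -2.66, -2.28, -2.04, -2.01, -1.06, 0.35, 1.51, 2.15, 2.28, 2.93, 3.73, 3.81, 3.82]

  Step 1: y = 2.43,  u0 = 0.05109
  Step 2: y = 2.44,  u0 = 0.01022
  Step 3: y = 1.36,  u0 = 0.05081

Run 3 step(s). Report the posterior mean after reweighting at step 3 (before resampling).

step 1: w=[0.0000, 0.0000, 0.0000, 0.0000, 0.0000, 0.0000, 0.0003, 0.0852, 0.3033, 0.3327, 0.2284, 0.0211, 0.0148, 0.0142]  mean=2.3980  Neff=3.8029  idx=[7, 8, 8, 8, 8, 9, 9, 9, 9, 9, 10, 10, 10, 12]
step 2: w=[0.0226, 0.0823, 0.0823, 0.0823, 0.0823, 0.0906, 0.0906, 0.0906, 0.0906, 0.0906, 0.0636, 0.0636, 0.0636, 0.0042]  mean=2.3503  Neff=12.3726  idx=[0, 1, 2, 3, 4, 5, 5, 6, 7, 8, 9, 9, 10, 12]
step 3: w=[0.2321, 0.0859, 0.0859, 0.0859, 0.0859, 0.0595, 0.0595, 0.0595, 0.0595, 0.0595, 0.0595, 0.0595, 0.0041, 0.0041]  mean=2.0620  Neff=9.2466  idx=[0, 0, 0, 1, 2, 3, 3, 4, 5, 6, 8, 9, 10, 11]

post_mean = 2.0620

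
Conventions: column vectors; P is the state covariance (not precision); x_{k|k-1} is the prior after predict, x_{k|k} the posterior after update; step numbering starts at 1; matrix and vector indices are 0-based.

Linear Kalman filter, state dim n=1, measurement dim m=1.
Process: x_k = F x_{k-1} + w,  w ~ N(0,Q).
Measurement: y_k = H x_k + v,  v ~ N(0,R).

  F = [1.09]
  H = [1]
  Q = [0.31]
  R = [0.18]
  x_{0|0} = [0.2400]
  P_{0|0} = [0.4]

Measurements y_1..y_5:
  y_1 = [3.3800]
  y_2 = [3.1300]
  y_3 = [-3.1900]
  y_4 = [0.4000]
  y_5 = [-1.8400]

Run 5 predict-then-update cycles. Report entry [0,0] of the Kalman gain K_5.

K[0,0] = 0.7205

step 1: x^-=[0.2616]  P^-=[0.7852]  S=[0.9652]  K=[0.8135]  nu=[3.1184]  x^+=[2.7985]  P^+=[0.1464]
step 2: x^-=[3.0503]  P^-=[0.4840]  S=[0.6640]  K=[0.7289]  nu=[0.0797]  x^+=[3.1084]  P^+=[0.1312]
step 3: x^-=[3.3882]  P^-=[0.4659]  S=[0.6459]  K=[0.7213]  nu=[-6.5782]  x^+=[-1.3567]  P^+=[0.1298]
step 4: x^-=[-1.4788]  P^-=[0.4643]  S=[0.6443]  K=[0.7206]  nu=[1.8788]  x^+=[-0.1249]  P^+=[0.1297]
step 5: x^-=[-0.1362]  P^-=[0.4641]  S=[0.6441]  K=[0.7205]  nu=[-1.7038]  x^+=[-1.3639]  P^+=[0.1297]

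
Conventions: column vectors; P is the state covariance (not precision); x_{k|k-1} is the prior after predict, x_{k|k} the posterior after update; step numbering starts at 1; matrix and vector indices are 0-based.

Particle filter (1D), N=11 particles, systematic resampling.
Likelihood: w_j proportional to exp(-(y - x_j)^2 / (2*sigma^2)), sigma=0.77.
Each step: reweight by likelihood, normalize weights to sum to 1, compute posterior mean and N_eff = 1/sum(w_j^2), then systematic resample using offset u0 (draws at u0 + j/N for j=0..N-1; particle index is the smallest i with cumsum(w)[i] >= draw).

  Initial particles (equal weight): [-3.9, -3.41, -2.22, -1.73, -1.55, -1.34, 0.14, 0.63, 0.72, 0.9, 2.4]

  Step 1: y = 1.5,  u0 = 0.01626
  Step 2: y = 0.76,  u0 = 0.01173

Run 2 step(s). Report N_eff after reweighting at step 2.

N_eff = 9.3406

step 1: w=[0.0000, 0.0000, 0.0000, 0.0001, 0.0002, 0.0004, 0.0814, 0.2046, 0.2319, 0.2859, 0.1956]  mean=1.0331  Neff=4.4996  idx=[6, 7, 7, 8, 8, 8, 9, 9, 9, 10, 10]
step 2: w=[0.0817, 0.1114, 0.1114, 0.1129, 0.1129, 0.1129, 0.1112, 0.1112, 0.1112, 0.0117, 0.0117]  mean=0.7519  Neff=9.3406  idx=[0, 1, 2, 2, 3, 4, 5, 6, 6, 7, 8]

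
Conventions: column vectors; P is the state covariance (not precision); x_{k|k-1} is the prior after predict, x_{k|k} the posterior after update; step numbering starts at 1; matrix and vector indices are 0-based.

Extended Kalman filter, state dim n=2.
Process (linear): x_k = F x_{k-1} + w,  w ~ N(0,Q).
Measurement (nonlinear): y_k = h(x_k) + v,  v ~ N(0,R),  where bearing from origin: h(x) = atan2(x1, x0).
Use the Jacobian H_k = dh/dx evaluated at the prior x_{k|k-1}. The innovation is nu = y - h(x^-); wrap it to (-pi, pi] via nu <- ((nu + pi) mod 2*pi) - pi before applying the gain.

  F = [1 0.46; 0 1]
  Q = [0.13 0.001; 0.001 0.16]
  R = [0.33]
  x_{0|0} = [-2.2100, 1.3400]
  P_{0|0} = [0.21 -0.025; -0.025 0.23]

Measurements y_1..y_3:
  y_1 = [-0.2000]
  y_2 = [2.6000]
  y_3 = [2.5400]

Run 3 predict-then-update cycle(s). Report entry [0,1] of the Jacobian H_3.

H_jac[0,1] = 0.1393

step 1: x^-=[-1.5936, 1.3400]  P^-=[0.3657 0.0818; 0.0818 0.3900]  H_jac=[-0.3091 -0.3676]  S=[0.4362]  K=[-0.3280; -0.3866]  nu=[-2.6424]  x^+=[-0.7268, 2.3616]  P^+=[0.3187 0.0265; 0.0265 0.3248]
step 2: x^-=[0.3595, 2.3616]  P^-=[0.5418 0.1769; 0.1769 0.4848]  H_jac=[-0.4139 0.0630]  S=[0.4155]  K=[-0.5128; -0.1027]  nu=[1.1803]  x^+=[-0.2458, 2.2404]  P^+=[0.4325 0.1550; 0.1550 0.4804]
step 3: x^-=[0.7848, 2.2404]  P^-=[0.8068 0.3770; 0.3770 0.6404]  H_jac=[-0.3976 0.1393]  S=[0.4282]  K=[-0.6265; -0.1417]  nu=[1.3061]  x^+=[-0.0334, 2.0553]  P^+=[0.6387 0.3390; 0.3390 0.6318]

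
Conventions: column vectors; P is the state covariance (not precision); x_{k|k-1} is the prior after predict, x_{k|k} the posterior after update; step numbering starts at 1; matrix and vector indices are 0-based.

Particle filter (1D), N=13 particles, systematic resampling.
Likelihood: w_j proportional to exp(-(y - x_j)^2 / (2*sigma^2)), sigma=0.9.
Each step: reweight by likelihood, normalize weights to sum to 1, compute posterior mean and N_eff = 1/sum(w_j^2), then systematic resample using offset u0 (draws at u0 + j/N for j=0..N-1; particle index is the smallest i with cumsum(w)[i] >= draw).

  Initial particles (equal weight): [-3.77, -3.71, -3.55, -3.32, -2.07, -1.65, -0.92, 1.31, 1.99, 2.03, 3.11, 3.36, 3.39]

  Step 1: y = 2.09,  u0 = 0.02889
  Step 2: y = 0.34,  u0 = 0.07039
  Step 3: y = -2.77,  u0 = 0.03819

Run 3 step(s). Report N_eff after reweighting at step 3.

step 1: w=[0.0000, 0.0000, 0.0000, 0.0000, 0.0000, 0.0000, 0.0009, 0.1748, 0.2529, 0.2539, 0.1339, 0.0940, 0.0896]  mean=2.2826  Neff=5.1621  idx=[7, 7, 8, 8, 8, 8, 9, 9, 9, 10, 10, 11, 12]
step 2: w=[0.2328, 0.2328, 0.0775, 0.0775, 0.0775, 0.0775, 0.0714, 0.0714, 0.0714, 0.0036, 0.0036, 0.0015, 0.0013]  mean=1.6940  Neff=6.7674  idx=[0, 0, 0, 1, 1, 1, 2, 3, 4, 5, 6, 7, 9]
step 3: w=[0.1630, 0.1630, 0.1630, 0.1630, 0.1630, 0.1630, 0.0040, 0.0040, 0.0040, 0.0040, 0.0031, 0.0031, 0.0000]  mean=1.3254  Neff=6.2728  idx=[0, 0, 1, 1, 2, 2, 3, 3, 4, 4, 4, 5, 5]

N_eff = 6.2728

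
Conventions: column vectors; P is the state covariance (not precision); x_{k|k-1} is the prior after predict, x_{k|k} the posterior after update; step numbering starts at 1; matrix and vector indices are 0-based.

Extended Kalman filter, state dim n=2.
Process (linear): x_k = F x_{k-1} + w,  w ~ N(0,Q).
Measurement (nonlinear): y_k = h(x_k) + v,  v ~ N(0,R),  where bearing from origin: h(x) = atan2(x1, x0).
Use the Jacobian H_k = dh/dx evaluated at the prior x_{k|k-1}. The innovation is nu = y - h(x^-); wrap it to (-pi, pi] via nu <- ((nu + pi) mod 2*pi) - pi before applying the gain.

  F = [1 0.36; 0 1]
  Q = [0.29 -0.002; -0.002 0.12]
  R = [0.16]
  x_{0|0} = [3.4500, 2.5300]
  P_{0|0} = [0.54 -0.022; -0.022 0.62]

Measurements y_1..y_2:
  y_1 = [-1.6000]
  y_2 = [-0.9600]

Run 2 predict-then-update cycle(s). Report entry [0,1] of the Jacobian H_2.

H_jac[0,1] = 0.1734

step 1: x^-=[4.3608, 2.5300]  P^-=[0.8945 0.1992; 0.1992 0.7400]  H_jac=[-0.0995 0.1716]  S=[0.1838]  K=[-0.2984; 0.5827]  nu=[-2.1257]  x^+=[4.9952, 1.2913]  P^+=[0.8781 0.2312; 0.2312 0.6776]
step 2: x^-=[5.4600, 1.2913]  P^-=[1.4224 0.4731; 0.4731 0.7976]  H_jac=[-0.0410 0.1734]  S=[0.1797]  K=[0.1320; 0.6620]  nu=[-1.1922]  x^+=[5.3027, 0.5020]  P^+=[1.4193 0.4574; 0.4574 0.7188]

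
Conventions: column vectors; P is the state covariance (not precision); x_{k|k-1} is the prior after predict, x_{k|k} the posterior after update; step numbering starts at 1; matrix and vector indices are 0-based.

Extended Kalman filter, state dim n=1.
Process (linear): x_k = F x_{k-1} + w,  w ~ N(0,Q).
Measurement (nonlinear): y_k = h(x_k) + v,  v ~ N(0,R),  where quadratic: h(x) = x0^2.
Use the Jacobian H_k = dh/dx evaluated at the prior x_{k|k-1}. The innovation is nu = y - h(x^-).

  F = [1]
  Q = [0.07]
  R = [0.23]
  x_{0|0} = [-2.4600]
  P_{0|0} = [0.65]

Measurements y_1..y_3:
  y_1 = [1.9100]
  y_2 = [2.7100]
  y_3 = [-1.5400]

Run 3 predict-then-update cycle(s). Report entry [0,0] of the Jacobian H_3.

step 1: x^-=[-2.4600]  P^-=[0.7200]  H_jac=[-4.9200]  S=[17.6586]  K=[-0.2006]  nu=[-4.1416]  x^+=[-1.6292]  P^+=[0.0094]
step 2: x^-=[-1.6292]  P^-=[0.0794]  H_jac=[-3.2584]  S=[1.0727]  K=[-0.2411]  nu=[0.0558]  x^+=[-1.6426]  P^+=[0.0170]
step 3: x^-=[-1.6426]  P^-=[0.0870]  H_jac=[-3.2853]  S=[1.1692]  K=[-0.2445]  nu=[-4.2382]  x^+=[-0.6063]  P^+=[0.0171]

H_jac[0,0] = -3.2853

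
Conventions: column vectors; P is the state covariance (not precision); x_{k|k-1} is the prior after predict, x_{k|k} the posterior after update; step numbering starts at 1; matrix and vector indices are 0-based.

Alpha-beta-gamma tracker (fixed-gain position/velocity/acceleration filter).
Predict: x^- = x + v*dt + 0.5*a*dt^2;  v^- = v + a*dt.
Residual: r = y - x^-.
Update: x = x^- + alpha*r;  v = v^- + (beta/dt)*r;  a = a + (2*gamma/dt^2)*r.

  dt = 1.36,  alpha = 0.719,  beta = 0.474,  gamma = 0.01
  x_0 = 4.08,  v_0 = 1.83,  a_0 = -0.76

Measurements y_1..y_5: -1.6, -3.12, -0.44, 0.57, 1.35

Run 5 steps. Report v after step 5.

v_post = -0.1496

step 1: x_pred=5.8660  r=-7.4660  x^+=0.4979  v^+=-1.8057  a^+=-0.8407
step 2: x_pred=-2.7353  r=-0.3847  x^+=-3.0119  v^+=-3.0832  a^+=-0.8449
step 3: x_pred=-7.9864  r=7.5464  x^+=-2.5605  v^+=-1.6021  a^+=-0.7633
step 4: x_pred=-5.4453  r=6.0153  x^+=-1.1203  v^+=-0.5437  a^+=-0.6982
step 5: x_pred=-2.5054  r=3.8554  x^+=0.2666  v^+=-0.1496  a^+=-0.6566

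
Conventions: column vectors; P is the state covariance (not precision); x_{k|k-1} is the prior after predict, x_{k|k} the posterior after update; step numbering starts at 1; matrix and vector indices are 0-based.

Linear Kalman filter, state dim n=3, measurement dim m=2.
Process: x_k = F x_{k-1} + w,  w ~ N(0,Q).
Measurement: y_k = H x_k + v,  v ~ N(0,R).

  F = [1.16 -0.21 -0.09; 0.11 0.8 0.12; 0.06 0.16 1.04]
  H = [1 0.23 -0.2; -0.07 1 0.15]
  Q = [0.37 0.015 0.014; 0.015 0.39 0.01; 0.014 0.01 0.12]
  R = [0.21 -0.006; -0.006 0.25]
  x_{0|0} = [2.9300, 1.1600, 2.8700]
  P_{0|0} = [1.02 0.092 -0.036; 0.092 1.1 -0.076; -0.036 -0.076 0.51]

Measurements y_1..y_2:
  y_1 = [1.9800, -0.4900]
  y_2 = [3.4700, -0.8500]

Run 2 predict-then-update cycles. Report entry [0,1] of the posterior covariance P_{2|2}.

P_post[0,1] = -0.0337

step 1: x^-=[2.8969, 1.5947, 3.3462]  P^-=[1.7550 0.0408 -0.0093; 0.0408 1.1143 0.1581; -0.0093 0.1581 0.6754]  S=[2.0589 0.1197; 0.1197 1.4301]  K=[0.8654 -0.1307; 0.0832 0.7869; -0.0634 0.1872]  nu=[-0.6144, -2.3838]  x^+=[2.6768, -0.3322, 2.9389]  P^+=[0.2155 -0.0405 0.1182; -0.0405 0.1990 -0.0375; 0.1182 -0.0375 0.6199]
step 2: x^-=[2.9104, 0.3814, 3.1639]  P^-=[0.6674 -0.0154 0.1080; -0.0154 0.5177 0.0940; 0.1080 0.0940 0.7978]  S=[0.8778 0.0294; 0.0294 0.8170]  K=[0.7345 -0.0826; 0.0749 0.6495; -0.0427 0.2539]  nu=[1.1047, -1.5022]  x^+=[3.8459, -0.5116, 2.7354]  P^+=[0.1919 -0.0337 0.1470; -0.0337 0.1652 -0.0376; 0.1470 -0.0376 0.7442]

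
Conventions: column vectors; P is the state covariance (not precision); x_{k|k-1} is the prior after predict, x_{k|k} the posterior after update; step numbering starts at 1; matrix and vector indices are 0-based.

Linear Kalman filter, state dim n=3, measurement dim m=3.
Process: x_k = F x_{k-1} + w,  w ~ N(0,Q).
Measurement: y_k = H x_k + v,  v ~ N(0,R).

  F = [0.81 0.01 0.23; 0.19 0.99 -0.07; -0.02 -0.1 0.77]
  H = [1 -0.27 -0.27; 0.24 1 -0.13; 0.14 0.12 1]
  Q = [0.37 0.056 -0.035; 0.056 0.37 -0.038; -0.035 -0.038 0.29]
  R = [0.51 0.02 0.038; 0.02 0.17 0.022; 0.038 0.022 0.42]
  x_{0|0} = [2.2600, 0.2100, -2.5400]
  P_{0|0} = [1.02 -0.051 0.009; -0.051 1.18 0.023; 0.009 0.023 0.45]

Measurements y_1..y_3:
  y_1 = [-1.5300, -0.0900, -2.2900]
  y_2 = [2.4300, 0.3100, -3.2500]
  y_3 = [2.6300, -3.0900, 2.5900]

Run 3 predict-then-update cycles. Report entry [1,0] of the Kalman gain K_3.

K[1,0] = -0.1139

step 1: x^-=[1.2485, 0.8151, -2.0220]  P^-=[1.0658 0.1815 0.0364; 0.1815 1.5429 -0.1619; 0.0364 -0.1619 0.5650]  S=[1.5882 0.0797 0.0835; 0.0797 1.9108 0.0488; 0.0835 0.0488 1.0055]  K=[0.6165 0.1969 0.1454; -0.1641 0.8476 0.0209; -0.0685 -0.1301 0.5596]  nu=[-3.1044, -1.4676, -0.5406]  x^+=[-1.0330, 0.0694, -1.9209]  P^+=[0.3297 -0.0242 0.0456; -0.0242 0.1480 0.0068; 0.0456 0.0068 0.2224]
step 2: x^-=[-1.2778, 0.0069, -1.4654]  P^-=[0.6147 0.0861 0.0290; 0.0861 0.5167 -0.0530; 0.0290 -0.0530 0.4209]  S=[1.1232 0.1301 0.0447; 0.1301 0.7826 0.0188; 0.0447 0.0188 0.8587]  K=[0.4907 0.2094 0.1159; -0.1182 0.7148 0.0151; -0.0673 -0.1294 0.4938]  nu=[3.3140, 0.4192, -1.6066]  x^+=[0.2501, -0.1094, -2.5360]  P^+=[0.2656 -0.0111 0.0361; -0.0111 0.1227 0.0044; 0.0361 0.0044 0.1964]
step 3: x^-=[-0.3818, 0.1167, -1.9468]  P^-=[0.5680 0.0865 0.0185; 0.0865 0.4951 -0.0526; 0.0185 -0.0526 0.4060]  S=[1.0792 0.1266 0.0327; 0.1266 0.7587 0.0147; 0.0327 0.0147 0.8397]  K=[0.4721 0.2097 0.1071; -0.1139 0.7076 0.0146; -0.0706 -0.1306 0.4841]  nu=[2.5177, -3.3682, 4.5762]  x^+=[0.5905, -2.4867, 0.5306]  P^+=[0.2554 -0.0096 0.0329; -0.0096 0.1212 0.0042; 0.0329 0.0042 0.1926]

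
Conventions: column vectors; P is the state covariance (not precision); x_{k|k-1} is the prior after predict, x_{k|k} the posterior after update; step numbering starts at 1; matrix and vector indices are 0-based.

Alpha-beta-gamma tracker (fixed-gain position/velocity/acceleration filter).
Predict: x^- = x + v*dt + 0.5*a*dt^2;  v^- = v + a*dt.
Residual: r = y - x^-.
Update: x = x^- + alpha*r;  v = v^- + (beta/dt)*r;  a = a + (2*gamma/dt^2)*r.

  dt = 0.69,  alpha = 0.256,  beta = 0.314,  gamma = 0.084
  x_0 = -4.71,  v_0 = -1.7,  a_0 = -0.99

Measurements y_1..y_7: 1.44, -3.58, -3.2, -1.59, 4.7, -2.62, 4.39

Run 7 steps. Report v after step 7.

v_post = 1.0518

step 1: x_pred=-6.1187  r=7.5587  x^+=-4.1837  v^+=1.0566  a^+=1.6772
step 2: x_pred=-3.0553  r=-0.5247  x^+=-3.1896  v^+=1.9751  a^+=1.4921
step 3: x_pred=-1.4716  r=-1.7284  x^+=-1.9141  v^+=2.2181  a^+=0.8822
step 4: x_pred=-0.1736  r=-1.4164  x^+=-0.5362  v^+=2.1822  a^+=0.3824
step 5: x_pred=1.0606  r=3.6394  x^+=1.9923  v^+=4.1023  a^+=1.6666
step 6: x_pred=5.2196  r=-7.8396  x^+=3.2126  v^+=1.6846  a^+=-1.0997
step 7: x_pred=4.1132  r=0.2768  x^+=4.1841  v^+=1.0518  a^+=-1.0021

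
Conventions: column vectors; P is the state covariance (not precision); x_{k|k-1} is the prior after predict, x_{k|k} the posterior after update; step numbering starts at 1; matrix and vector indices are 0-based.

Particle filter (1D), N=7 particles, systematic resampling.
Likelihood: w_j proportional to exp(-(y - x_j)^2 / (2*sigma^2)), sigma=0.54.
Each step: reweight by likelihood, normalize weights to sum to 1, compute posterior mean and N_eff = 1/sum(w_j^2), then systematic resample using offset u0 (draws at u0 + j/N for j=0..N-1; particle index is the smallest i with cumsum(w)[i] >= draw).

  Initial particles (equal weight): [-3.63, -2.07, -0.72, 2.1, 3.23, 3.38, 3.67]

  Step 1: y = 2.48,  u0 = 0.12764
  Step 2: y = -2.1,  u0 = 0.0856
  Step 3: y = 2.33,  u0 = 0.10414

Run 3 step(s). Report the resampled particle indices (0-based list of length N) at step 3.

resampled_idx = [0, 1, 2, 3, 4, 5, 6]

step 1: w=[0.0000, 0.0000, 0.0000, 0.5207, 0.2542, 0.1663, 0.0588]  mean=2.6925  Neff=2.7261  idx=[3, 3, 3, 4, 4, 5, 6]
step 2: w=[0.3333, 0.3333, 0.3333, 0.0000, 0.0000, 0.0000, 0.0000]  mean=2.1000  Neff=3.0000  idx=[0, 0, 1, 1, 1, 2, 2]
step 3: w=[0.1429, 0.1429, 0.1429, 0.1429, 0.1429, 0.1429, 0.1429]  mean=2.1000  Neff=7.0000  idx=[0, 1, 2, 3, 4, 5, 6]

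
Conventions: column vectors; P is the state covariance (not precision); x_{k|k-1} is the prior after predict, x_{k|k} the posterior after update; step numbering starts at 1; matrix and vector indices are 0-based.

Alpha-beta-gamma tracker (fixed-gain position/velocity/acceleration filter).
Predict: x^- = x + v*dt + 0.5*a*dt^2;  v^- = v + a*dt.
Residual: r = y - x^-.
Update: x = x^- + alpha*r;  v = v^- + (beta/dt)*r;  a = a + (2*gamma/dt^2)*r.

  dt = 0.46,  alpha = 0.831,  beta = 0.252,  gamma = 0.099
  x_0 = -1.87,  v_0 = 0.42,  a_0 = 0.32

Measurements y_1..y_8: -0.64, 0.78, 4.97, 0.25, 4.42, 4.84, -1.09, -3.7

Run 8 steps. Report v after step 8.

step 1: x_pred=-1.6429  r=1.0029  x^+=-0.8095  v^+=1.1166  a^+=1.2585
step 2: x_pred=-0.1627  r=0.9427  x^+=0.6207  v^+=2.2120  a^+=2.1406
step 3: x_pred=1.8647  r=3.1053  x^+=4.4452  v^+=4.8978  a^+=5.0463
step 4: x_pred=7.2321  r=-6.9821  x^+=1.4300  v^+=3.3942  a^+=-1.4870
step 5: x_pred=2.8340  r=1.5860  x^+=4.1520  v^+=3.5790  a^+=-0.0029
step 6: x_pred=5.7980  r=-0.9580  x^+=5.0019  v^+=3.0529  a^+=-0.8993
step 7: x_pred=6.3111  r=-7.4011  x^+=0.1608  v^+=-1.4153  a^+=-7.8247
step 8: x_pred=-1.3181  r=-2.3819  x^+=-3.2975  v^+=-6.3196  a^+=-10.0535

v_post = -6.3196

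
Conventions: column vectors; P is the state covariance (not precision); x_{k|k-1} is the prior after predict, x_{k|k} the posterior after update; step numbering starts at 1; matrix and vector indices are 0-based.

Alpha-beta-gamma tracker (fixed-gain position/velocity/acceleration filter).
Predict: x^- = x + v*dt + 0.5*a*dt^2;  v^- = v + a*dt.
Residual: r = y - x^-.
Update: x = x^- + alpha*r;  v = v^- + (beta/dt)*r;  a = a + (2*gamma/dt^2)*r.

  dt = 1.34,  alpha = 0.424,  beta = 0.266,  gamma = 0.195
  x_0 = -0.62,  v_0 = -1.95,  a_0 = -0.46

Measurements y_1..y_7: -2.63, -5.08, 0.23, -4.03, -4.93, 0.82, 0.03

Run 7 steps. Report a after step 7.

step 1: x_pred=-3.6460  r=1.0160  x^+=-3.2152  v^+=-2.3647  a^+=-0.2393
step 2: x_pred=-6.5988  r=1.5188  x^+=-5.9548  v^+=-2.3839  a^+=0.0906
step 3: x_pred=-9.0680  r=9.2980  x^+=-5.1256  v^+=-0.4169  a^+=2.1101
step 4: x_pred=-3.7898  r=-0.2402  x^+=-3.8917  v^+=2.3629  a^+=2.0579
step 5: x_pred=1.1222  r=-6.0522  x^+=-1.4439  v^+=3.9191  a^+=0.7434
step 6: x_pred=4.4751  r=-3.6551  x^+=2.9253  v^+=4.1896  a^+=-0.0505
step 7: x_pred=8.4941  r=-8.4641  x^+=4.9053  v^+=2.4418  a^+=-1.8889

a_post = -1.8889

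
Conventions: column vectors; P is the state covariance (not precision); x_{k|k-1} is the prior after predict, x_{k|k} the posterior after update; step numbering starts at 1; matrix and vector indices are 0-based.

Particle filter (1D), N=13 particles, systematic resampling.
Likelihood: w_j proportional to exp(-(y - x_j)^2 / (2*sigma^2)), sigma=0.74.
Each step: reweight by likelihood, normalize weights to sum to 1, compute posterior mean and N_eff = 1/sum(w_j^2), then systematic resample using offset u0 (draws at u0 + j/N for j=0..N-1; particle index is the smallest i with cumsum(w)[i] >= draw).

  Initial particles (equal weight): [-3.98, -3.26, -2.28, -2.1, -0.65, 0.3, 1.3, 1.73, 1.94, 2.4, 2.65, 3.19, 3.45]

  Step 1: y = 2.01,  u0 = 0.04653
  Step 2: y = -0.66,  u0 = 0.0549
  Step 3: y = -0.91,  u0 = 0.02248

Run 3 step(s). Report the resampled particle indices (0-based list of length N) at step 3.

step 1: w=[0.0000, 0.0000, 0.0000, 0.0000, 0.0003, 0.0150, 0.1367, 0.2016, 0.2156, 0.1885, 0.1490, 0.0607, 0.0326]  mean=2.1024  Neff=5.9348  idx=[6, 6, 7, 7, 8, 8, 8, 9, 9, 9, 10, 10, 12]
step 2: w=[0.3855, 0.3855, 0.0699, 0.0699, 0.0268, 0.0268, 0.0268, 0.0025, 0.0025, 0.0025, 0.0006, 0.0006, 0.0000]  mean=1.4214  Neff=3.2338  idx=[0, 0, 0, 0, 0, 1, 1, 1, 1, 1, 2, 3, 6]
step 3: w=[0.0966, 0.0966, 0.0966, 0.0966, 0.0966, 0.0966, 0.0966, 0.0966, 0.0966, 0.0966, 0.0144, 0.0144, 0.0050]  mean=1.3156  Neff=10.6618  idx=[0, 1, 1, 2, 3, 4, 5, 5, 6, 7, 8, 8, 9]

resampled_idx = [0, 1, 1, 2, 3, 4, 5, 5, 6, 7, 8, 8, 9]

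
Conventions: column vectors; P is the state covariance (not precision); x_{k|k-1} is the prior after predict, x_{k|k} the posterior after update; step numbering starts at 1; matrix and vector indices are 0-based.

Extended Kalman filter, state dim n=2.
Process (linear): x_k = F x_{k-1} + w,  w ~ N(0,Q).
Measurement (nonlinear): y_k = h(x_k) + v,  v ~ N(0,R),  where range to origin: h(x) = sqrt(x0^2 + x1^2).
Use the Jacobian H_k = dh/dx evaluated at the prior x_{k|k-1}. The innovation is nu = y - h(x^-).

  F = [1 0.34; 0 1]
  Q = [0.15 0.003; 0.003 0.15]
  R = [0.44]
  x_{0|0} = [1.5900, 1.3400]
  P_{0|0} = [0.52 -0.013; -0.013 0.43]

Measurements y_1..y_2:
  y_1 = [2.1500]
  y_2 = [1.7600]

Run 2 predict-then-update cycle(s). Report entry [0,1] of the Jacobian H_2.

H_jac[0,1] = 0.4726

step 1: x^-=[2.0456, 1.3400]  P^-=[0.7109 0.1362; 0.1362 0.5800]  H_jac=[0.8365 0.5480]  S=[1.2364]  K=[0.5413; 0.3492]  nu=[-0.2954]  x^+=[1.8857, 1.2368]  P^+=[0.3486 -0.0975; -0.0975 0.4292]
step 2: x^-=[2.3062, 1.2368]  P^-=[0.4819 0.0514; 0.0514 0.5792]  H_jac=[0.8813 0.4726]  S=[0.9865]  K=[0.4551; 0.3235]  nu=[-0.8569]  x^+=[1.9162, 0.9597]  P^+=[0.2776 -0.0938; -0.0938 0.4760]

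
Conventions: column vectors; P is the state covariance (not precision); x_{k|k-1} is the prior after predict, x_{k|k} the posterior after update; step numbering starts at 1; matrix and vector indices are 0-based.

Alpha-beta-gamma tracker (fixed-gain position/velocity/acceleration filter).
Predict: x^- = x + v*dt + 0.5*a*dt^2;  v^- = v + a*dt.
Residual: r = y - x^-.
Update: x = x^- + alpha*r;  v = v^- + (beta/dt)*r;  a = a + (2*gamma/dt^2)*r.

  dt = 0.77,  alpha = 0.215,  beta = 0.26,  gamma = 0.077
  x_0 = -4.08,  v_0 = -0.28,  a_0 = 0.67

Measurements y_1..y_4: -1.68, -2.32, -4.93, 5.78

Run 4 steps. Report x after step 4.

x_post = 1.1415

step 1: x_pred=-4.0970  r=2.4170  x^+=-3.5773  v^+=1.0520  a^+=1.2978
step 2: x_pred=-2.3825  r=0.0625  x^+=-2.3691  v^+=2.0724  a^+=1.3140
step 3: x_pred=-0.3838  r=-4.5462  x^+=-1.3612  v^+=1.5492  a^+=0.1332
step 4: x_pred=-0.1289  r=5.9089  x^+=1.1415  v^+=3.6469  a^+=1.6680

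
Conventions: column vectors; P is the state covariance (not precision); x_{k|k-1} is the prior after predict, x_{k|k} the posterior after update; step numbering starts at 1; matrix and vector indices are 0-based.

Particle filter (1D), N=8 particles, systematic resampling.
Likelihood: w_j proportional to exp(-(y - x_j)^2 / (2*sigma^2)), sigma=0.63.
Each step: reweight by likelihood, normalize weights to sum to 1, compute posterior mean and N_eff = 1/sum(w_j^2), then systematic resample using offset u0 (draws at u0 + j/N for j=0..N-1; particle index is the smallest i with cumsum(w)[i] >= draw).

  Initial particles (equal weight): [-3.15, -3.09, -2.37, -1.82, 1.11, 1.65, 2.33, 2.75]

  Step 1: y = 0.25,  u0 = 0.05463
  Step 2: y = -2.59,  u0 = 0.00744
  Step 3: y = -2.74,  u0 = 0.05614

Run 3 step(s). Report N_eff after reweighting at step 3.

N_eff = 8.0000

step 1: w=[0.0000, 0.0000, 0.0004, 0.0093, 0.8073, 0.1735, 0.0088, 0.0008]  mean=1.1873  Neff=1.4664  idx=[4, 4, 4, 4, 4, 4, 4, 5]
step 2: w=[0.1428, 0.1428, 0.1428, 0.1428, 0.1428, 0.1428, 0.1428, 0.0006]  mean=1.1103  Neff=7.0090  idx=[0, 0, 1, 2, 3, 4, 5, 6]
step 3: w=[0.1250, 0.1250, 0.1250, 0.1250, 0.1250, 0.1250, 0.1250, 0.1250]  mean=1.1100  Neff=8.0000  idx=[0, 1, 2, 3, 4, 5, 6, 7]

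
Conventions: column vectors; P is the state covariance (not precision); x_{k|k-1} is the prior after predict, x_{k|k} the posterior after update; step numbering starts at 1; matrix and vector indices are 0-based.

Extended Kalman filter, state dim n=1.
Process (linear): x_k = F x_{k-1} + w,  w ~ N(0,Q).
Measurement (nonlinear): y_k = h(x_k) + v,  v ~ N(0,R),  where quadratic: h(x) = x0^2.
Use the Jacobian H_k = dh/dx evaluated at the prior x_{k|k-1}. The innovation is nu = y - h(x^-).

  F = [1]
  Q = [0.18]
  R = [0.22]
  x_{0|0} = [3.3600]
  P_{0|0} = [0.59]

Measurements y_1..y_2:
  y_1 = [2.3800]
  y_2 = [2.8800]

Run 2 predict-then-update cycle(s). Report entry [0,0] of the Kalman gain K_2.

step 1: x^-=[3.3600]  P^-=[0.7700]  H_jac=[6.7200]  S=[34.9920]  K=[0.1479]  nu=[-8.9096]  x^+=[2.0425]  P^+=[0.0048]
step 2: x^-=[2.0425]  P^-=[0.1848]  H_jac=[4.0850]  S=[3.3045]  K=[0.2285]  nu=[-1.2918]  x^+=[1.7473]  P^+=[0.0123]

K[0,0] = 0.2285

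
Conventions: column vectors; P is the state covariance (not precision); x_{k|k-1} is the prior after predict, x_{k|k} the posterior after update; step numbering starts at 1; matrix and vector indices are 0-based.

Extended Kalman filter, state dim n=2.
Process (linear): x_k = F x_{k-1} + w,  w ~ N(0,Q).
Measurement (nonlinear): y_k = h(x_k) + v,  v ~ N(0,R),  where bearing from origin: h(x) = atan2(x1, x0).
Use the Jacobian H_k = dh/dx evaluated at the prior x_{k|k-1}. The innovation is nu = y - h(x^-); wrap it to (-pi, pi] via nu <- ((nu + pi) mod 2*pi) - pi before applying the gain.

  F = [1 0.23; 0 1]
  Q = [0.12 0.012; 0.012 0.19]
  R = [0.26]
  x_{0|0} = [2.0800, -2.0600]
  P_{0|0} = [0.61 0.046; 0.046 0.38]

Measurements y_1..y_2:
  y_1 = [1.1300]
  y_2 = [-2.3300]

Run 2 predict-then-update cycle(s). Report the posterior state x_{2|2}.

step 1: x^-=[1.6062, -2.0600]  P^-=[0.7713 0.1454; 0.1454 0.5700]  H_jac=[0.3019 0.2354]  S=[0.3825]  K=[0.6981; 0.4655]  nu=[2.0386]  x^+=[3.0294, -1.1111]  P^+=[0.5848 0.0211; 0.0211 0.4871]
step 2: x^-=[2.7738, -1.1111]  P^-=[0.7403 0.1451; 0.1451 0.6771]  H_jac=[0.1244 0.3107]  S=[0.3480]  K=[0.3942; 0.6563]  nu=[-1.9490]  x^+=[2.0055, -2.3902]  P^+=[0.6862 0.0551; 0.0551 0.5272]

x_post = [2.0055, -2.3902]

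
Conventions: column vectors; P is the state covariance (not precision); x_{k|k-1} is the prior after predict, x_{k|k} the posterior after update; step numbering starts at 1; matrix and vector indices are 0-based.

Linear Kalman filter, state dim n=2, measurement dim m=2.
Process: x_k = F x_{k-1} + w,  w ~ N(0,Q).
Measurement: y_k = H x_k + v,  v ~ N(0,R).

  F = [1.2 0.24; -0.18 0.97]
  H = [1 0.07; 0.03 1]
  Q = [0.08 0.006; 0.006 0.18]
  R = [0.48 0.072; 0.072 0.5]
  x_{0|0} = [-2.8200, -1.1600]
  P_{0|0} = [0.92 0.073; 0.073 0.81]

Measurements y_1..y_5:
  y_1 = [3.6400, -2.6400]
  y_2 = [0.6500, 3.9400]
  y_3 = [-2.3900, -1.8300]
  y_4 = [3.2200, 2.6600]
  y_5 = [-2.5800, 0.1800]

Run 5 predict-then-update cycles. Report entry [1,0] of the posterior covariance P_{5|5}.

step 1: x^-=[-3.6624, -0.6176]  P^-=[1.4935 0.0777; 0.0777 0.9464]  S=[1.9890 0.2609; 0.2609 1.4524]  K=[0.7605 -0.0523; -0.0136 0.6557]  nu=[7.3456, -1.9125]  x^+=[2.0237, -1.9718]  P^+=[0.3600 0.0178; 0.0178 0.3263]
step 2: x^-=[1.9552, -2.2769]  P^-=[0.6275 0.0242; 0.0242 0.4925]  S=[1.1133 0.1495; 0.1495 0.9945]  K=[0.5709 -0.0426; -0.0142 0.4981]  nu=[-1.1458, 6.1583]  x^+=[1.0388, 0.8066]  P^+=[0.2701 0.0117; 0.0117 0.2477]
step 3: x^-=[1.4401, 0.5954]  P^-=[0.4900 0.0184; 0.0184 0.4177]  S=[0.9746 0.1344; 0.1344 0.9192]  K=[0.5094 -0.0384; -0.0141 0.4571]  nu=[-3.8718, -2.4686]  x^+=[-0.4372, -0.4782]  P^+=[0.2410 0.0102; 0.0102 0.2272]
step 4: x^-=[-0.6394, -0.3851]  P^-=[0.4460 0.0183; 0.0183 0.3980]  S=[0.9306 0.1316; 0.1316 0.8995]  K=[0.4858 -0.0358; -0.0133 0.4450]  nu=[3.8864, 3.0643]  x^+=[1.1387, 0.9268]  P^+=[0.2299 0.0102; 0.0102 0.2213]
step 5: x^-=[1.5888, 0.6940]  P^-=[0.4296 0.0192; 0.0192 0.3921]  S=[0.9142 0.1316; 0.1316 0.8936]  K=[0.4763 -0.0342; -0.0125 0.4412]  nu=[-4.2174, -0.5617]  x^+=[-0.4008, 0.4987]  P^+=[0.2254 0.0104; 0.0104 0.2194]

P_post[1,0] = 0.0104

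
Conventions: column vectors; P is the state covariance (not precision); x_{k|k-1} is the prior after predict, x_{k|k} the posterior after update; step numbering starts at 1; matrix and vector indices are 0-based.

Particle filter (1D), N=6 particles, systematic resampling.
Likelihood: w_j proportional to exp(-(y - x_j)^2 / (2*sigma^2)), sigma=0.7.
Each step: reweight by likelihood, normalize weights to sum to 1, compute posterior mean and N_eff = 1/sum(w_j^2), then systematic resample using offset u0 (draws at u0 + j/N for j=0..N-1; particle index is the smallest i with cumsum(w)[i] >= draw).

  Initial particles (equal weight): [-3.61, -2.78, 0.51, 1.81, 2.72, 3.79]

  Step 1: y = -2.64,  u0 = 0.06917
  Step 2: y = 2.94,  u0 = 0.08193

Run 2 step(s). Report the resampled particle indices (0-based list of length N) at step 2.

resampled_idx = [2, 2, 3, 4, 4, 5]

step 1: w=[0.2809, 0.7191, 0.0000, 0.0000, 0.0000, 0.0000]  mean=-3.0130  Neff=1.6779  idx=[0, 0, 1, 1, 1, 1]
step 2: w=[0.0000, 0.0000, 0.2500, 0.2500, 0.2500, 0.2500]  mean=-2.7800  Neff=4.0001  idx=[2, 2, 3, 4, 4, 5]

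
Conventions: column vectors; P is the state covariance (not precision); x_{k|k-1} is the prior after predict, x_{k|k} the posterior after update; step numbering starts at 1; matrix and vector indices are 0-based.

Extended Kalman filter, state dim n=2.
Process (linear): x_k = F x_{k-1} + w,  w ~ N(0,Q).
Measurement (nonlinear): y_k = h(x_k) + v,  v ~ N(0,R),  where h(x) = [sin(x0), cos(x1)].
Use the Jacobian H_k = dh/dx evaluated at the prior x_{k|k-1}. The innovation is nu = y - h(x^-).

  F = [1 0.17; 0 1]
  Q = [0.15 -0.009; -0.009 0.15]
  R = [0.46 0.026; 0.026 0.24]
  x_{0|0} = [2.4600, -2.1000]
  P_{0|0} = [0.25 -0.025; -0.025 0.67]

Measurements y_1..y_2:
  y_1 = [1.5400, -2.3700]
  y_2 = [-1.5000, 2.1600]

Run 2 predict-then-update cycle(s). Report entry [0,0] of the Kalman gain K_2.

step 1: x^-=[2.1030, -2.1000]  P^-=[0.4109 0.0799; 0.0799 0.8200]  H_jac=[-0.5074 0.0000; 0.0000 0.8632]  S=[0.5658 -0.0090; -0.0090 0.8510]  K=[-0.3673 0.0772; -0.0584 0.8311]  nu=[0.6783, -1.8652]  x^+=[1.7100, -3.6898]  P^+=[0.3290 0.0104; 0.0104 0.2293]
step 2: x^-=[1.0827, -3.6898]  P^-=[0.4891 0.0404; 0.0404 0.3793]  H_jac=[0.4690 0.0000; 0.0000 -0.5212]  S=[0.5676 0.0161; 0.0161 0.3430]  K=[0.4064 -0.0805; 0.0498 -0.5787]  nu=[-2.3832, 3.0134]  x^+=[-0.1284, -5.5523]  P^+=[0.3942 0.0168; 0.0168 0.2640]

K[0,0] = 0.4064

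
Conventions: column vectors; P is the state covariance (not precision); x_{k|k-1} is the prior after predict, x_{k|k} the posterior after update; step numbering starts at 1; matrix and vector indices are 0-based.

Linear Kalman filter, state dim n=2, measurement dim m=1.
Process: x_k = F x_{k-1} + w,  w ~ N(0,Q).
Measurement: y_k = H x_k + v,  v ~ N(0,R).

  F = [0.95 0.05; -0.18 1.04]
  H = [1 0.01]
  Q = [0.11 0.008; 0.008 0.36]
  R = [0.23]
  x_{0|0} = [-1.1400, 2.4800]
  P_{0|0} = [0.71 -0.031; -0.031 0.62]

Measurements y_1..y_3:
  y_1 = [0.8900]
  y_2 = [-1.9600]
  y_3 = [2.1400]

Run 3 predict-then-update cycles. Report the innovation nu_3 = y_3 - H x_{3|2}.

innov = [2.7625]

step 1: x^-=[-0.9590, 2.7844]  P^-=[0.7494 -0.1115; -0.1115 1.0652]  S=[0.9773]  K=[0.7657; -0.1032]  nu=[1.8212]  x^+=[0.4354, 2.5964]  P^+=[0.1764 -0.0343; -0.0343 1.0548]
step 2: x^-=[0.5435, 2.6219]  P^-=[0.2686 -0.0009; -0.0009 1.5194]  S=[0.4988]  K=[0.5386; 0.0287]  nu=[-2.5297]  x^+=[-0.8189, 2.5494]  P^+=[0.1240 -0.0086; -0.0086 1.5190]
step 3: x^-=[-0.6505, 2.7987]  P^-=[0.2249 0.0574; 0.0574 2.0102]  S=[0.4562]  K=[0.4941; 0.1698]  nu=[2.7625]  x^+=[0.7145, 3.2679]  P^+=[0.1135 0.0191; 0.0191 1.9970]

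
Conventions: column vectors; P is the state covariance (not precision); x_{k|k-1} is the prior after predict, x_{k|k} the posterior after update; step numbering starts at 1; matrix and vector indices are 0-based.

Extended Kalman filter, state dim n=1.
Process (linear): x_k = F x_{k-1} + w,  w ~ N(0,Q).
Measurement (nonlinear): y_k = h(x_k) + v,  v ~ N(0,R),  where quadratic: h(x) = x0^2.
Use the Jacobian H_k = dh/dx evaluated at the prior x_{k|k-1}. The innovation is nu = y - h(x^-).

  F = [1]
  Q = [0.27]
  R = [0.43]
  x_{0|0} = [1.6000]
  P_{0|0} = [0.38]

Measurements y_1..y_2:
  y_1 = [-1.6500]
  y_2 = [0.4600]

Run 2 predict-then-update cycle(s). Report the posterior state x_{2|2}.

step 1: x^-=[1.6000]  P^-=[0.6500]  H_jac=[3.2000]  S=[7.0860]  K=[0.2935]  nu=[-4.2100]  x^+=[0.3642]  P^+=[0.0394]
step 2: x^-=[0.3642]  P^-=[0.3094]  H_jac=[0.7284]  S=[0.5942]  K=[0.3793]  nu=[0.3274]  x^+=[0.4884]  P^+=[0.2239]

x_post = [0.4884]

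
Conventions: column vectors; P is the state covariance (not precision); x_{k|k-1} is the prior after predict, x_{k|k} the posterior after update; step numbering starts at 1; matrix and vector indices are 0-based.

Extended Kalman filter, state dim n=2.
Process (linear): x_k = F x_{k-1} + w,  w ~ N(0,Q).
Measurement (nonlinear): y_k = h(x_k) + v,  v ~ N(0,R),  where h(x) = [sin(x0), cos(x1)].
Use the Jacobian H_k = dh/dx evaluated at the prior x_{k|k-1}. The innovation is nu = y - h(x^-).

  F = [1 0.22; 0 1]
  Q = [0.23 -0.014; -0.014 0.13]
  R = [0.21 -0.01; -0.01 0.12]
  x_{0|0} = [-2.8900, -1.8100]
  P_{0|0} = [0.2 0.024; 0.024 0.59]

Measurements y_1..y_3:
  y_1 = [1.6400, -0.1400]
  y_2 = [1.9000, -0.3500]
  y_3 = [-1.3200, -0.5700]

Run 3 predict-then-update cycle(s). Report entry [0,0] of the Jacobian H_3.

H_jac[0,0] = 0.4135

step 1: x^-=[-3.2882, -1.8100]  P^-=[0.4691 0.1398; 0.1398 0.7200]  H_jac=[-0.9893 0.0000; 0.0000 0.9715]  S=[0.6691 -0.1444; -0.1444 0.7996]  K=[-0.6836 0.0464; -0.0187 0.8715]  nu=[1.4939, 0.0969]  x^+=[-4.3049, -1.7534]  P^+=[0.1456 0.0128; 0.0128 0.1078]
step 2: x^-=[-4.6906, -1.7534]  P^-=[0.3864 0.0225; 0.0225 0.2378]  H_jac=[-0.0217 0.0000; 0.0000 0.9834]  S=[0.2102 -0.0105; -0.0105 0.3500]  K=[-0.0369 0.0621; 0.0310 0.6692]  nu=[0.9002, -0.1684]  x^+=[-4.7343, -1.8382]  P^+=[0.3847 0.0080; 0.0080 0.0813]
step 3: x^-=[-5.1387, -1.8382]  P^-=[0.6222 0.0118; 0.0118 0.2113]  H_jac=[0.4135 0.0000; 0.0000 0.9645]  S=[0.3164 -0.0053; -0.0053 0.3166]  K=[0.8140 0.0497; 0.0262 0.6443]  nu=[-2.2305, -0.3058]  x^+=[-6.9695, -2.0937]  P^+=[0.4122 -0.0023; -0.0023 0.0799]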